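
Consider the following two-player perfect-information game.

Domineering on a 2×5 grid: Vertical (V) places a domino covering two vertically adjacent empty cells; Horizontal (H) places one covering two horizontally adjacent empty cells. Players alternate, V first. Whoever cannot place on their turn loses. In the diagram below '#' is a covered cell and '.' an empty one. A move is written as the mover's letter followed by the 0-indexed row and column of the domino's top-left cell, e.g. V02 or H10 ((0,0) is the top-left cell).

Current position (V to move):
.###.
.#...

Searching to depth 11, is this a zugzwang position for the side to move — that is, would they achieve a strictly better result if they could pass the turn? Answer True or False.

zugzwang(.###./.#..., V) = False

[.###./.#...] V move#1: V00:-1/####./##..., V04:+1/.####/.#..#*
[.####/.#..#] H move#2: H12:-1/.####/.####*
[.####/.####] V move#3: V00:+1/#####/#####*
[#####/#####] end (terminal -1, H#4); searched .###./.#... to 11
pass branch (H moves first from the same position):
  | [.###./.#...] H move#1: H12:-1/.###./.###.*, H13:-1/.###./.#.##
  | [.###./.###.] V move#2: V00:+1/####./####.*, V04:+1/.####/.####
  | [####./####.] end (terminal -1, H#3); searched .###./.#... to 11
V moving scores +1; V passing scores +1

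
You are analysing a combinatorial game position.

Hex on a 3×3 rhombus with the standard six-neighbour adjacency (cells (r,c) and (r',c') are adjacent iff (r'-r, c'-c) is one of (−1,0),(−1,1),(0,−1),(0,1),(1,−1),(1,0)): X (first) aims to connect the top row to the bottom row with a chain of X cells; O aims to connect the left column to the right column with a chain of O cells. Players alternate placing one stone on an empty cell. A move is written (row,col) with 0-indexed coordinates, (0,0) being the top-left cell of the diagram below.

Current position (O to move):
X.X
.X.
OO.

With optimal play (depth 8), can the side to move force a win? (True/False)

p1 O@[X.X/.X./OO.]: (0,1)[XOX/.X./OO.]+1* (1,0)[X.X/OX./OO.]+1 (1,2)[X.X/.XO/OO.]+1 (2,2)[X.X/.X./OOO]+1
p2 X@[XOX/.X./OO.]: (1,0)[XOX/XX./OO.]-1* (1,2)[XOX/.XX/OO.]-1 (2,2)[XOX/.X./OOX]-1
p3 O@[XOX/XX./OO.]: (1,2)[XOX/XXO/OO.]+1* (2,2)[XOX/XX./OOO]+1
p4 X@[XOX/XXO/OO.] terminal -1; root [X.X/.X./OO.] d8

O winning at [X.X/.X./OO.]: True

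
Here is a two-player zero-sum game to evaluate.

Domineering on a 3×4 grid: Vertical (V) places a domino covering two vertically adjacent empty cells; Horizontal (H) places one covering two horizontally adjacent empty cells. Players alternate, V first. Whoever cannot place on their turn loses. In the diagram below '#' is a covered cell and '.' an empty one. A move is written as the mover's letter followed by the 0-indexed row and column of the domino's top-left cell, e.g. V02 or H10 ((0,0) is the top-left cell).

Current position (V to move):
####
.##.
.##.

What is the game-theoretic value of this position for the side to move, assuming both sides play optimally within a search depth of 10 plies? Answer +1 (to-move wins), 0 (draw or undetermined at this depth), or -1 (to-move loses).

value(####/.##./.##., V) = +1

p1 V@[####/.##./.##.]: V10[####/###./###.]+1* V13[####/.###/.###]+1
p2 H@[####/###./###.] terminal -1; root [####/.##./.##.] d10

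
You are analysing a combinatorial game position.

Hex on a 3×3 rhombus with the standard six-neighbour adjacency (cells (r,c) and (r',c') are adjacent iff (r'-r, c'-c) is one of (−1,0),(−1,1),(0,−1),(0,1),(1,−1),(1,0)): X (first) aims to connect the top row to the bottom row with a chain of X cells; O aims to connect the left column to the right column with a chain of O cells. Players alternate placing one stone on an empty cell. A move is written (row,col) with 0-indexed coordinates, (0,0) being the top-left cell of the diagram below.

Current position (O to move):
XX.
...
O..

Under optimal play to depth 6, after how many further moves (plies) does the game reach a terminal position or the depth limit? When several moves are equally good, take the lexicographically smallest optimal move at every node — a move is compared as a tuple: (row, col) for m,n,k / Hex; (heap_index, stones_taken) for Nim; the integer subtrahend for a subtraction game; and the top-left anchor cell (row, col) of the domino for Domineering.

PV length from [XX./.../O..]: 3 plies

p1 O@[XX./.../O..]: (0,2)[XXO/.../O..]+1* (1,0)[XX./O../O..]-1 (1,1)[XX./.O./O..]+1 (1,2)[XX./..O/O..]+1 (2,1)[XX./.../OO.]+1 (2,2)[XX./.../O.O]+1
p2 X@[XXO/.../O..]: (1,0)[XXO/X../O..]-1* (1,1)[XXO/.X./O..]-1 (1,2)[XXO/..X/O..]-1 (2,1)[XXO/.../OX.]-1 (2,2)[XXO/.../O.X]-1
p3 O@[XXO/X../O..]: (1,1)[XXO/XO./O..]+1* (1,2)[XXO/X.O/O..]+1 (2,1)[XXO/X../OO.]+1 (2,2)[XXO/X../O.O]+1
p4 X@[XXO/XO./O..] terminal -1; root [XX./.../O..] d6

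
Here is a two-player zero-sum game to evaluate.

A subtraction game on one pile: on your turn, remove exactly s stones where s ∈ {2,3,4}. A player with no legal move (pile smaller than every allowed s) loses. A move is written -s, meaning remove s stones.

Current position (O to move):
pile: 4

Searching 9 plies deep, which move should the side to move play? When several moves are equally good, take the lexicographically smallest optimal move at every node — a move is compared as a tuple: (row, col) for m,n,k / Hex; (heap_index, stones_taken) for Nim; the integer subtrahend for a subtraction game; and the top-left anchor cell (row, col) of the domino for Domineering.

O's best at [4]: -3

ply 1, O at 4 | -2=-1→2; -3=+1→1*; -4=+1→0
ply 2: 1 is terminal -1 (X); from 4 depth 9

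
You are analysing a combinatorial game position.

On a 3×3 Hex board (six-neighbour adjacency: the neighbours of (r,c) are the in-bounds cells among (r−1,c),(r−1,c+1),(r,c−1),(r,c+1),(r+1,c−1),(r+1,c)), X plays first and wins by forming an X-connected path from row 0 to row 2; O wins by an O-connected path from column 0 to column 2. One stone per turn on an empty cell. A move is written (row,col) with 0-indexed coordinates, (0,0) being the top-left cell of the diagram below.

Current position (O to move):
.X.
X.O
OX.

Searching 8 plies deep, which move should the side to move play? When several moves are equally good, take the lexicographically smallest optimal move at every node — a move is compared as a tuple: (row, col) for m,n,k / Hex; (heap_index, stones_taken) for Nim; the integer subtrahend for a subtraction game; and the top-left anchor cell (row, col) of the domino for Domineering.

ply 1, O at .X./X.O/OX. | (0,0)=-1→OX./X.O/OX.; (0,2)=-1→.XO/X.O/OX.; (1,1)=+1→.X./XOO/OX.*; (2,2)=-1→.X./X.O/OXO
ply 2: .X./XOO/OX. is terminal -1 (X); from .X./X.O/OX. depth 8

O's best at [.X./X.O/OX.]: (1,1)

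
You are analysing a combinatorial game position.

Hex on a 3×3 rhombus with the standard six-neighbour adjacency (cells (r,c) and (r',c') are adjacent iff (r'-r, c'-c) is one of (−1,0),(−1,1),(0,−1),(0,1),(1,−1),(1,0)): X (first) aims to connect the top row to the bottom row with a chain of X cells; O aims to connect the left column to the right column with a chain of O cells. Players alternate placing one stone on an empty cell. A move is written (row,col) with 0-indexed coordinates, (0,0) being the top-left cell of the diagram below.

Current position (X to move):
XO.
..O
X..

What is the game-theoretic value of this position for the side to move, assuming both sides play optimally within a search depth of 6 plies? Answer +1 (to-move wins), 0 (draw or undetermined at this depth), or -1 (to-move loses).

value(XO./..O/X.., X) = +1

ply 1, X at XO./..O/X.. | (0,2)=+1→XOX/..O/X..*; (1,0)=+1→XO./X.O/X..; (1,1)=+1→XO./.XO/X..; (2,1)=-1→XO./..O/XX.; (2,2)=-1→XO./..O/X.X
ply 2, O at XOX/..O/X.. | (1,0)=-1→XOX/O.O/X..*; (1,1)=-1→XOX/.OO/X..; (2,1)=-1→XOX/..O/XO.; (2,2)=-1→XOX/..O/X.O
ply 3, X at XOX/O.O/X.. | (1,1)=+1→XOX/OXO/X..*; (2,1)=-1→XOX/O.O/XX.; (2,2)=-1→XOX/O.O/X.X
ply 4: XOX/OXO/X.. is terminal -1 (O); from XO./..O/X.. depth 6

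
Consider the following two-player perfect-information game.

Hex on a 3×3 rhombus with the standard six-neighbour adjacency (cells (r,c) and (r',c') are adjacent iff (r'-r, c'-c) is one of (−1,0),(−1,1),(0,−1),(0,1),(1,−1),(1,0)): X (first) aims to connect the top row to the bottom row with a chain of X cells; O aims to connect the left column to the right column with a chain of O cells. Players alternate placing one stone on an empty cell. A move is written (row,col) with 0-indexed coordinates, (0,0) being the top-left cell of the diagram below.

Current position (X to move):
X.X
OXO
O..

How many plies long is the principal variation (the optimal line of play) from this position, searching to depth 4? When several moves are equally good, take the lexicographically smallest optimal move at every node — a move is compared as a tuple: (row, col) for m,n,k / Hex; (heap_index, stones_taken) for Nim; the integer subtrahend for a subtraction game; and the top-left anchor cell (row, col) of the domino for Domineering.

p1 X@[X.X/OXO/O..]: (0,1)[XXX/OXO/O..]-1 (2,1)[X.X/OXO/OX.]+1* (2,2)[X.X/OXO/O.X]-1
p2 O@[X.X/OXO/OX.] terminal -1; root [X.X/OXO/O..] d4

PV length from [X.X/OXO/O..]: 1 ply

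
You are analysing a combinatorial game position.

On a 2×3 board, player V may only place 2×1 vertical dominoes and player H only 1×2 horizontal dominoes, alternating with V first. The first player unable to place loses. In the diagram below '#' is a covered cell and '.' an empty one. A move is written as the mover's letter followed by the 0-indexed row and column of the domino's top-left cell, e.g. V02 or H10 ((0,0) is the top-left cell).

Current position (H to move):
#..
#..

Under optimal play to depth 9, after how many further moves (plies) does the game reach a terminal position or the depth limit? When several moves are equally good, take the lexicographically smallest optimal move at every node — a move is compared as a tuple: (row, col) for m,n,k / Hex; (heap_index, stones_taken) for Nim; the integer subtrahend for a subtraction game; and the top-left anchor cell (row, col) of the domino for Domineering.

p1 H@[#../#..]: H01[###/#..]+1* H11[#../###]+1
p2 V@[###/#..] terminal -1; root [#../#..] d9

PV length from [#../#..]: 1 ply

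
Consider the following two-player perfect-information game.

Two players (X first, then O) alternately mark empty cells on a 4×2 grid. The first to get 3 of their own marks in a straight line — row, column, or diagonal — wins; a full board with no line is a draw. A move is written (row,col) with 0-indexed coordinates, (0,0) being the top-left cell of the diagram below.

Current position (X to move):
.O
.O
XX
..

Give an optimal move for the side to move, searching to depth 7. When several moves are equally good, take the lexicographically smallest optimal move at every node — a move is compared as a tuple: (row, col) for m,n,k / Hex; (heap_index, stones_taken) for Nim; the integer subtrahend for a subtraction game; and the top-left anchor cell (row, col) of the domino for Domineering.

[.O/.O/XX/..] X move#1: (0,0):+0/XO/.O/XX/.., (1,0):+1/.O/XO/XX/..*, (3,0):+0/.O/.O/XX/X., (3,1):+0/.O/.O/XX/.X
[.O/XO/XX/..] O move#2: (0,0):-1/OO/XO/XX/..*, (3,0):-1/.O/XO/XX/O., (3,1):-1/.O/XO/XX/.O
[OO/XO/XX/..] X move#3: (3,0):+1/OO/XO/XX/X.*, (3,1):+0/OO/XO/XX/.X
[OO/XO/XX/X.] end (terminal -1, O#4); searched .O/.O/XX/.. to 7

X's best at [.O/.O/XX/..]: (1,0)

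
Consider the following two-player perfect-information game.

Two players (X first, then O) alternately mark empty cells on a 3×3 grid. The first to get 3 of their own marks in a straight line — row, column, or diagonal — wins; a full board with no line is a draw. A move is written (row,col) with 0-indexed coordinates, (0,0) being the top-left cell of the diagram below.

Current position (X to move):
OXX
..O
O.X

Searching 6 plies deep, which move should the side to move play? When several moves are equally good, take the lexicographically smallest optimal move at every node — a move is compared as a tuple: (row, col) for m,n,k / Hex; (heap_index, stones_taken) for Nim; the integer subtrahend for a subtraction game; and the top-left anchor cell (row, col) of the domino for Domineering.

X's best at [OXX/..O/O.X]: (1,0)

[OXX/..O/O.X] X move#1: (1,0):+0/OXX/X.O/O.X*, (1,1):-1/OXX/.XO/O.X, (2,1):-1/OXX/..O/OXX
[OXX/X.O/O.X] O move#2: (1,1):+0/OXX/XOO/O.X*, (2,1):+0/OXX/X.O/OOX
[OXX/XOO/O.X] X move#3: (2,1):+0/OXX/XOO/OXX*
[OXX/XOO/OXX] end (terminal +0, O#4); searched OXX/..O/O.X to 6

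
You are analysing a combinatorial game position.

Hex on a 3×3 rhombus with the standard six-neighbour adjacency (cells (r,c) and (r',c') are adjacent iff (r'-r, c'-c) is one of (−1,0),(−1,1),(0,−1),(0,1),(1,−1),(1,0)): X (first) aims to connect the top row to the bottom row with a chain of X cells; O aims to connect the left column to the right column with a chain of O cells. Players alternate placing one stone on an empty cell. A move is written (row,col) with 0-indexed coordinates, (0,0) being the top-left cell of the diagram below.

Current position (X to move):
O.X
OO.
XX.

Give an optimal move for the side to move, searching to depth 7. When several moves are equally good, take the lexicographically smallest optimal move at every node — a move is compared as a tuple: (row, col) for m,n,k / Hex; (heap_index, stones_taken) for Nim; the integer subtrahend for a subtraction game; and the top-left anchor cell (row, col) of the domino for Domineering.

ply 1, X at O.X/OO./XX. | (0,1)=-1→OXX/OO./XX.; (1,2)=+1→O.X/OOX/XX.*; (2,2)=-1→O.X/OO./XXX
ply 2: O.X/OOX/XX. is terminal -1 (O); from O.X/OO./XX. depth 7

X's best at [O.X/OO./XX.]: (1,2)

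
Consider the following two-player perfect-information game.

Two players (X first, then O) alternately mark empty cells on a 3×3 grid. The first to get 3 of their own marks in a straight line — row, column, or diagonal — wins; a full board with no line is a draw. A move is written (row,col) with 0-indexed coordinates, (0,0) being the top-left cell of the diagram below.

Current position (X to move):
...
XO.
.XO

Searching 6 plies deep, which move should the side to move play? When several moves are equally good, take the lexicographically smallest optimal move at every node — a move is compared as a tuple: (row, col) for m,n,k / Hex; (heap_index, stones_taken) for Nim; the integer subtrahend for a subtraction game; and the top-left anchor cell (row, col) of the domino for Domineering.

X's best at [.../XO./.XO]: (0,0)

ply 1, X at .../XO./.XO | (0,0)=+0→X../XO./.XO*; (0,1)=-1→.X./XO./.XO; (0,2)=-1→..X/XO./.XO; (1,2)=-1→.../XOX/.XO; (2,0)=-1→.../XO./XXO
ply 2, O at X../XO./.XO | (0,1)=-1→XO./XO./.XO; (0,2)=-1→X.O/XO./.XO; (1,2)=-1→X../XOO/.XO; (2,0)=+0→X../XO./OXO*
ply 3, X at X../XO./OXO | (0,1)=-1→XX./XO./OXO; (0,2)=+0→X.X/XO./OXO*; (1,2)=-1→X../XOX/OXO
ply 4, O at X.X/XO./OXO | (0,1)=+0→XOX/XO./OXO*; (1,2)=-1→X.X/XOO/OXO
ply 5, X at XOX/XO./OXO | (1,2)=+0→XOX/XOX/OXO*
ply 6: XOX/XOX/OXO is terminal +0 (O); from .../XO./.XO depth 6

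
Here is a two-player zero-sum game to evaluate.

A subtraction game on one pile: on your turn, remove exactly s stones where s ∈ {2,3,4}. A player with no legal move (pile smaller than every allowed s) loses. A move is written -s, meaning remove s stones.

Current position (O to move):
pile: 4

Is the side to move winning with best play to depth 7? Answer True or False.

O winning at [4]: True

[4] O move#1: -2:-1/2, -3:+1/1*, -4:+1/0
[1] end (terminal -1, X#2); searched 4 to 7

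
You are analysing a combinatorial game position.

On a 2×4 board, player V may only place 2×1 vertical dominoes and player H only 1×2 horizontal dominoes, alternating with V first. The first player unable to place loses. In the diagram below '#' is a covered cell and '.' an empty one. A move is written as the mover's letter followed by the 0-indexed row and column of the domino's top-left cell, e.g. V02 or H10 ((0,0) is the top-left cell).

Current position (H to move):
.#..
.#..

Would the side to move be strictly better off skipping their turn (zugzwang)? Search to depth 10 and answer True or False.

zugzwang(.#../.#.., H) = False

ply 1, H at .#../.#.. | H02=+1→.###/.#..*; H12=+1→.#../.###
ply 2, V at .###/.#.. | V00=-1→####/##..*
ply 3, H at ####/##.. | H12=+1→####/####*
ply 4: ####/#### is terminal -1 (V); from .#../.#.. depth 10
if H skipped the turn, V would face:
~ ply 1, V at .#../.#.. | V00=-1→##../##..; V02=+1→.##./.##.*; V03=+1→.#.#/.#.#
~ ply 2: .##./.##. is terminal -1 (H); from .#../.#.. depth 10
compare (H): move=+1 vs pass=-1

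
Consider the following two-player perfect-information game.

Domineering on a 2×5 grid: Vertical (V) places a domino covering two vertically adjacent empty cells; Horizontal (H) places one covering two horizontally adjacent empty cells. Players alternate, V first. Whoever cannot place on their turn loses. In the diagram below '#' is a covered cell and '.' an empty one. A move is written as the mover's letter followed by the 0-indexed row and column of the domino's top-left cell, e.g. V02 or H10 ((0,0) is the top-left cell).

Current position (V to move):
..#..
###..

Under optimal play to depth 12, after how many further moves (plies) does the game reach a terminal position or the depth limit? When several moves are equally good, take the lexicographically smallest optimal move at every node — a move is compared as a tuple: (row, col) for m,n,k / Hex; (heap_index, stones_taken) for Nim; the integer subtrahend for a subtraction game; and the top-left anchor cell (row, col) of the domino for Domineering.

PV length from [..#../###..]: 3 plies

ply 1, V at ..#../###.. | V03=+1→..##./####.*; V04=+1→..#.#/###.#
ply 2, H at ..##./####. | H00=-1→####./####.*
ply 3, V at ####./####. | V04=+1→#####/#####*
ply 4: #####/##### is terminal -1 (H); from ..#../###.. depth 12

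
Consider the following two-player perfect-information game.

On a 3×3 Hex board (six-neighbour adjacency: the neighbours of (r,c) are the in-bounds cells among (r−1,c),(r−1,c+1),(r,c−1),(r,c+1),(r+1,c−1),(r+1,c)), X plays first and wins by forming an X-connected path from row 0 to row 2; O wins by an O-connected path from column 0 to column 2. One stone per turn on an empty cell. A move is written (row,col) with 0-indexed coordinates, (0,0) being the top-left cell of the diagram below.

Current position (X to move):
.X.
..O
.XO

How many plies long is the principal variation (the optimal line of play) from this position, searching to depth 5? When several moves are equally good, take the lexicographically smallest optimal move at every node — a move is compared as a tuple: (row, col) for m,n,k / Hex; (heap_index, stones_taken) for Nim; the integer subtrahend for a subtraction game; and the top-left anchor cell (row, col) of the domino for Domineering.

ply 1, X at .X./..O/.XO | (0,0)=-1→XX./..O/.XO; (0,2)=-1→.XX/..O/.XO; (1,0)=+1→.X./X.O/.XO*; (1,1)=+1→.X./.XO/.XO; (2,0)=+1→.X./..O/XXO
ply 2, O at .X./X.O/.XO | (0,0)=-1→OX./X.O/.XO*; (0,2)=-1→.XO/X.O/.XO; (1,1)=-1→.X./XOO/.XO; (2,0)=-1→.X./X.O/OXO
ply 3, X at OX./X.O/.XO | (0,2)=+1→OXX/X.O/.XO*; (1,1)=+1→OX./XXO/.XO; (2,0)=+1→OX./X.O/XXO
ply 4, O at OXX/X.O/.XO | (1,1)=-1→OXX/XOO/.XO*; (2,0)=-1→OXX/X.O/OXO
ply 5, X at OXX/XOO/.XO | (2,0)=+1→OXX/XOO/XXO*
ply 6: OXX/XOO/XXO is terminal -1 (O); from .X./..O/.XO depth 5

PV length from [.X./..O/.XO]: 5 plies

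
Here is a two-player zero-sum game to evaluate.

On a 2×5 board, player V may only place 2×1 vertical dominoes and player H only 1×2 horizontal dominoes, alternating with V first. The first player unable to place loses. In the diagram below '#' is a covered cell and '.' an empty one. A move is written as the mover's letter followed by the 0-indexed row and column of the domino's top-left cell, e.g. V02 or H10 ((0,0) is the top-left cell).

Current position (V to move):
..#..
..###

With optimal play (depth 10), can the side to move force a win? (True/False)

ply 1, V at ..#../..### | V00=+1→#.#../#.###*; V01=+1→.##../.####
ply 2, H at #.#../#.### | H03=-1→#.###/#.###*
ply 3, V at #.###/#.### | V01=+1→#####/#####*
ply 4: #####/##### is terminal -1 (H); from ..#../..### depth 10

V winning at [..#../..###]: True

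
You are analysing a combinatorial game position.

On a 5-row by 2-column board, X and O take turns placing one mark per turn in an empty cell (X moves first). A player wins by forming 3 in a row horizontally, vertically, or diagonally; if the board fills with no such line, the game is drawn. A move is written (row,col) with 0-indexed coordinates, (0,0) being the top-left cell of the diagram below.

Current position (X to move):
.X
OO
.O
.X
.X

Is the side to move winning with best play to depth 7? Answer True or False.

X winning at [.X/OO/.O/.X/.X]: False

ply 1, X at .X/OO/.O/.X/.X | (0,0)=+0→XX/OO/.O/.X/.X*; (2,0)=+0→.X/OO/XO/.X/.X; (3,0)=+0→.X/OO/.O/XX/.X; (4,0)=-1→.X/OO/.O/.X/XX
ply 2, O at XX/OO/.O/.X/.X | (2,0)=+0→XX/OO/OO/.X/.X*; (3,0)=+0→XX/OO/.O/OX/.X; (4,0)=+0→XX/OO/.O/.X/OX
ply 3, X at XX/OO/OO/.X/.X | (3,0)=+0→XX/OO/OO/XX/.X*; (4,0)=-1→XX/OO/OO/.X/XX
ply 4, O at XX/OO/OO/XX/.X | (4,0)=+0→XX/OO/OO/XX/OX*
ply 5: XX/OO/OO/XX/OX is terminal +0 (X); from .X/OO/.O/.X/.X depth 7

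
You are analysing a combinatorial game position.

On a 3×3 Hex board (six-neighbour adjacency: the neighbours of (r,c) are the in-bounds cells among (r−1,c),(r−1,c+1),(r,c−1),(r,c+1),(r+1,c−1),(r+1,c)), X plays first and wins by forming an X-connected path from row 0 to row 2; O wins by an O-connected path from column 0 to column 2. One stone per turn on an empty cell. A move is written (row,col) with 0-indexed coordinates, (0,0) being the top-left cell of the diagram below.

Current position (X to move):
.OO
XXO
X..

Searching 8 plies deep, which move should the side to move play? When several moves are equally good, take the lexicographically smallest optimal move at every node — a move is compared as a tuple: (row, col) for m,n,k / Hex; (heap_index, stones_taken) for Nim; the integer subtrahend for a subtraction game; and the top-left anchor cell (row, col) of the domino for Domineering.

X's best at [.OO/XXO/X..]: (0,0)

p1 X@[.OO/XXO/X..]: (0,0)[XOO/XXO/X..]+1* (2,1)[.OO/XXO/XX.]-1 (2,2)[.OO/XXO/X.X]-1
p2 O@[XOO/XXO/X..] terminal -1; root [.OO/XXO/X..] d8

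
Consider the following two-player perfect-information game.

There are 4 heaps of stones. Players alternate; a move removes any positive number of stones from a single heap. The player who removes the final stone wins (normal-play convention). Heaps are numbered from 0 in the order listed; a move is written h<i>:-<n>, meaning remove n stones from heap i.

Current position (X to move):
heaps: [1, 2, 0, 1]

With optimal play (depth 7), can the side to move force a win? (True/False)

[(1,2,0,1)] X move#1: h0:-1:-1/(0,2,0,1), h1:-1:-1/(1,1,0,1), h1:-2:+1/(1,0,0,1)*, h3:-1:-1/(1,2,0,0)
[(1,0,0,1)] O move#2: h0:-1:-1/(0,0,0,1)*, h3:-1:-1/(1,0,0,0)
[(0,0,0,1)] X move#3: h3:-1:+1/(0,0,0,0)*
[(0,0,0,0)] end (terminal -1, O#4); searched (1,2,0,1) to 7

X winning at [(1,2,0,1)]: True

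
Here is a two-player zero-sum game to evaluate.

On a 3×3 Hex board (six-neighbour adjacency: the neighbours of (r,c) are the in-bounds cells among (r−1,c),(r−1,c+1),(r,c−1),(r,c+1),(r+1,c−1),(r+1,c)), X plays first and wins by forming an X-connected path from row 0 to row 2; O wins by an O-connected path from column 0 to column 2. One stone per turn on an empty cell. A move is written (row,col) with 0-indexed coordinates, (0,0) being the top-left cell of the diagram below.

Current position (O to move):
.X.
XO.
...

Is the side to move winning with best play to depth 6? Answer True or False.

O winning at [.X./XO./...]: True

p1 O@[.X./XO./...]: (0,0)[OX./XO./...]-1 (0,2)[.XO/XO./...]-1 (1,2)[.X./XOO/...]-1 (2,0)[.X./XO./O..]+1* (2,1)[.X./XO./.O.]-1 (2,2)[.X./XO./..O]-1
p2 X@[.X./XO./O..]: (0,0)[XX./XO./O..]-1* (0,2)[.XX/XO./O..]-1 (1,2)[.X./XOX/O..]-1 (2,1)[.X./XO./OX.]-1 (2,2)[.X./XO./O.X]-1
p3 O@[XX./XO./O..]: (0,2)[XXO/XO./O..]+1* (1,2)[XX./XOO/O..]+1 (2,1)[XX./XO./OO.]+1 (2,2)[XX./XO./O.O]+1
p4 X@[XXO/XO./O..] terminal -1; root [.X./XO./...] d6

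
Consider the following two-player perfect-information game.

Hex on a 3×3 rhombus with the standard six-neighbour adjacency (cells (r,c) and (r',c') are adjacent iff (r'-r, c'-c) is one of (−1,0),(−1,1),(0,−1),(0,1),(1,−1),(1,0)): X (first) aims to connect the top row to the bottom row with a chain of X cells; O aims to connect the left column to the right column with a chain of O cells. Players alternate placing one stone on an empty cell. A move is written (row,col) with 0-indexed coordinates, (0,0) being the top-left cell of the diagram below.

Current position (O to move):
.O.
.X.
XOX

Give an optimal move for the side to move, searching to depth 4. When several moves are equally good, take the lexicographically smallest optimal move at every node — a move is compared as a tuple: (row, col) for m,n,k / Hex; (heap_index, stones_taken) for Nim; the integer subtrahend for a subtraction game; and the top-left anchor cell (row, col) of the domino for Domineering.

O's best at [.O./.X./XOX]: (0,2)

[.O./.X./XOX] O move#1: (0,0):-1/OO./.X./XOX, (0,2):+1/.OO/.X./XOX*, (1,0):-1/.O./OX./XOX, (1,2):-1/.O./.XO/XOX
[.OO/.X./XOX] X move#2: (0,0):-1/XOO/.X./XOX*, (1,0):-1/.OO/XX./XOX, (1,2):-1/.OO/.XX/XOX
[XOO/.X./XOX] O move#3: (1,0):+1/XOO/OX./XOX*, (1,2):-1/XOO/.XO/XOX
[XOO/OX./XOX] end (terminal -1, X#4); searched .O./.X./XOX to 4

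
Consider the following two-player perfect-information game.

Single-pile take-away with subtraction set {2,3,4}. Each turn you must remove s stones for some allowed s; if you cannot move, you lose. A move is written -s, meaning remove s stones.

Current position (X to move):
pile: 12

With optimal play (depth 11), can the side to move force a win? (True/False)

ply 1, X at 12 | -2=-1→10*; -3=-1→9; -4=-1→8
ply 2, O at 10 | -2=-1→8; -3=+1→7*; -4=+1→6
ply 3, X at 7 | -2=-1→5*; -3=-1→4; -4=-1→3
ply 4, O at 5 | -2=-1→3; -3=-1→2; -4=+1→1*
ply 5: 1 is terminal -1 (X); from 12 depth 11

X winning at [12]: False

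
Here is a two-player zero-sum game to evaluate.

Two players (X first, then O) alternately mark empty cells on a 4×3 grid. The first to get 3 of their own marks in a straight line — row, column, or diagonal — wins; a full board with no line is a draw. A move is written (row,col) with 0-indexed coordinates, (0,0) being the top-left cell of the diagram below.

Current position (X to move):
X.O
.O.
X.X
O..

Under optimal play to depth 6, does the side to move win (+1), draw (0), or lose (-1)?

[X.O/.O./X.X/O..] X move#1: (0,1):+1/XXO/.O./X.X/O..*, (1,0):+1/X.O/XO./X.X/O.., (1,2):+1/X.O/.OX/X.X/O.., (2,1):+1/X.O/.O./XXX/O.., (3,1):+1/X.O/.O./X.X/OX., (3,2):+1/X.O/.O./X.X/O.X
[XXO/.O./X.X/O..] O move#2: (1,0):-1/XXO/OO./X.X/O..*, (1,2):-1/XXO/.OO/X.X/O.., (2,1):-1/XXO/.O./XOX/O.., (3,1):-1/XXO/.O./X.X/OO., (3,2):-1/XXO/.O./X.X/O.O
[XXO/OO./X.X/O..] X move#3: (1,2):+1/XXO/OOX/X.X/O..*, (2,1):+1/XXO/OO./XXX/O.., (3,1):-1/XXO/OO./X.X/OX., (3,2):-1/XXO/OO./X.X/O.X
[XXO/OOX/X.X/O..] O move#4: (2,1):-1/XXO/OOX/XOX/O..*, (3,1):-1/XXO/OOX/X.X/OO., (3,2):-1/XXO/OOX/X.X/O.O
[XXO/OOX/XOX/O..] X move#5: (3,1):-1/XXO/OOX/XOX/OX., (3,2):+1/XXO/OOX/XOX/O.X*
[XXO/OOX/XOX/O.X] end (terminal -1, O#6); searched X.O/.O./X.X/O.. to 6

value(X.O/.O./X.X/O.., X) = +1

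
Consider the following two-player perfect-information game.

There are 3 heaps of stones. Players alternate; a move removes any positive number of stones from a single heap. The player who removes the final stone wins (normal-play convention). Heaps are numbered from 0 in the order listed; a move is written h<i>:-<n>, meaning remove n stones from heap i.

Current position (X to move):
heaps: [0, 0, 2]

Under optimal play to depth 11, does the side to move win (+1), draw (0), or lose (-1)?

value((0,0,2), X) = +1

[(0,0,2)] X move#1: h2:-1:-1/(0,0,1), h2:-2:+1/(0,0,0)*
[(0,0,0)] end (terminal -1, O#2); searched (0,0,2) to 11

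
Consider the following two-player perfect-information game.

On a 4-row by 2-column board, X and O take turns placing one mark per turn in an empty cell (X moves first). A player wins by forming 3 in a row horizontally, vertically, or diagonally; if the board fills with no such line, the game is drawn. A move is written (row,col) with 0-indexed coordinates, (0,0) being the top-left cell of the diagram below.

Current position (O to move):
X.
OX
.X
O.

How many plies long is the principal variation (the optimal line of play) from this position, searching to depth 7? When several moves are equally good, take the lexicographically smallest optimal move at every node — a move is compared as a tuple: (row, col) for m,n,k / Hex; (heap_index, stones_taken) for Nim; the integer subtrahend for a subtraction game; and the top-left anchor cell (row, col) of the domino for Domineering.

[X./OX/.X/O.] O move#1: (0,1):-1/XO/OX/.X/O., (2,0):+1/X./OX/OX/O.*, (3,1):-1/X./OX/.X/OO
[X./OX/OX/O.] end (terminal -1, X#2); searched X./OX/.X/O. to 7

PV length from [X./OX/.X/O.]: 1 ply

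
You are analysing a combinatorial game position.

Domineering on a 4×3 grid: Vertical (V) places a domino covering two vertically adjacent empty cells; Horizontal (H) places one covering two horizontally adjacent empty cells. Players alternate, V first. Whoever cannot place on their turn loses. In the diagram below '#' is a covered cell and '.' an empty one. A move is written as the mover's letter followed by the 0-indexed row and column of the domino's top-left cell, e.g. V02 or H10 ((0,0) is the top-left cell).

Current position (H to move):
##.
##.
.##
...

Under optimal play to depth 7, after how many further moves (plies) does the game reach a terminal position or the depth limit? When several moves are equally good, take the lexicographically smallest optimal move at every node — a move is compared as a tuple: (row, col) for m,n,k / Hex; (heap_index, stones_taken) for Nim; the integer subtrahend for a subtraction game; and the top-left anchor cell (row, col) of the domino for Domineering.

PV length from [##./##./.##/...]: 2 plies

[##./##./.##/...] H move#1: H30:-1/##./##./.##/##.*, H31:-1/##./##./.##/.##
[##./##./.##/##.] V move#2: V02:+1/###/###/.##/##.*
[###/###/.##/##.] end (terminal -1, H#3); searched ##./##./.##/... to 7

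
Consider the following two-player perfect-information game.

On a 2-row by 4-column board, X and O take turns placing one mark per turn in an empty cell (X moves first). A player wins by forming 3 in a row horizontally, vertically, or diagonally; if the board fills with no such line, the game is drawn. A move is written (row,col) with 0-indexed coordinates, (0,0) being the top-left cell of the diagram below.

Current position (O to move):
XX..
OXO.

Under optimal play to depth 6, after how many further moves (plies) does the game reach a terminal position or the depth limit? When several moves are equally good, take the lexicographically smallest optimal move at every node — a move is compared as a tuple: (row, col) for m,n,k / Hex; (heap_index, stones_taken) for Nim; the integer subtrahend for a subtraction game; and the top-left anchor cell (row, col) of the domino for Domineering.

PV length from [XX../OXO.]: 3 plies

p1 O@[XX../OXO.]: (0,2)[XXO./OXO.]+0* (0,3)[XX.O/OXO.]-1 (1,3)[XX../OXOO]-1
p2 X@[XXO./OXO.]: (0,3)[XXOX/OXO.]+0* (1,3)[XXO./OXOX]+0
p3 O@[XXOX/OXO.]: (1,3)[XXOX/OXOO]+0*
p4 X@[XXOX/OXOO] terminal +0; root [XX../OXO.] d6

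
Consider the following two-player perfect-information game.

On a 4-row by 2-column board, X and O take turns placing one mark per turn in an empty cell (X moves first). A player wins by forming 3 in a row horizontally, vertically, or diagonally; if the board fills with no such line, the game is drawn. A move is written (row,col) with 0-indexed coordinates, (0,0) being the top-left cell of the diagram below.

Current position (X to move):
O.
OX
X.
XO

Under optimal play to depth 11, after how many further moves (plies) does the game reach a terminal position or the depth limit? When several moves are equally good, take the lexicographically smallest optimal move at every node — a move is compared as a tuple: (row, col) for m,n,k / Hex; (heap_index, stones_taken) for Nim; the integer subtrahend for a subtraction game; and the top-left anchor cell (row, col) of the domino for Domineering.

PV length from [O./OX/X./XO]: 2 plies

[O./OX/X./XO] X move#1: (0,1):+0/OX/OX/X./XO*, (2,1):+0/O./OX/XX/XO
[OX/OX/X./XO] O move#2: (2,1):+0/OX/OX/XO/XO*
[OX/OX/XO/XO] end (terminal +0, X#3); searched O./OX/X./XO to 11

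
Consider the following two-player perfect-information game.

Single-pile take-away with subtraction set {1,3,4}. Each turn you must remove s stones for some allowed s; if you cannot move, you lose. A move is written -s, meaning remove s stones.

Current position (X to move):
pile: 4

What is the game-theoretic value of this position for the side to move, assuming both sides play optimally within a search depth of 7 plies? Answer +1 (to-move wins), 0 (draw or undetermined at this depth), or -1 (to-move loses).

value(4, X) = +1

[4] X move#1: -1:-1/3, -3:-1/1, -4:+1/0*
[0] end (terminal -1, O#2); searched 4 to 7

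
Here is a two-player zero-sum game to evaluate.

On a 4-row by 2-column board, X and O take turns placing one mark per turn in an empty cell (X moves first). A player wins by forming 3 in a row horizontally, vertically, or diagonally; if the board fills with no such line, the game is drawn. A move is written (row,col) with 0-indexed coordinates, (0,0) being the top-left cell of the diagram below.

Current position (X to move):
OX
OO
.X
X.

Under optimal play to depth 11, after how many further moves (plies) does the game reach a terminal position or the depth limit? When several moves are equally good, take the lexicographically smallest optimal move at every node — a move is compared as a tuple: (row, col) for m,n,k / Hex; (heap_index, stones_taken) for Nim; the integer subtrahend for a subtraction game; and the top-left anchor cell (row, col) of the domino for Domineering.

p1 X@[OX/OO/.X/X.]: (2,0)[OX/OO/XX/X.]+0* (3,1)[OX/OO/.X/XX]-1
p2 O@[OX/OO/XX/X.]: (3,1)[OX/OO/XX/XO]+0*
p3 X@[OX/OO/XX/XO] terminal +0; root [OX/OO/.X/X.] d11

PV length from [OX/OO/.X/X.]: 2 plies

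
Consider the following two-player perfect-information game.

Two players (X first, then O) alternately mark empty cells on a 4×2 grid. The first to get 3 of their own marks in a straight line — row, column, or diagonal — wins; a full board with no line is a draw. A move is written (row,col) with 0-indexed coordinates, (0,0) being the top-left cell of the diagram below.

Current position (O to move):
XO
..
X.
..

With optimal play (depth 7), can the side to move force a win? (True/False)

O winning at [XO/../X./..]: False

p1 O@[XO/../X./..]: (1,0)[XO/O./X./..]+0* (1,1)[XO/.O/X./..]-1 (2,1)[XO/../XO/..]-1 (3,0)[XO/../X./O.]-1 (3,1)[XO/../X./.O]-1
p2 X@[XO/O./X./..]: (1,1)[XO/OX/X./..]+0* (2,1)[XO/O./XX/..]+0 (3,0)[XO/O./X./X.]+0 (3,1)[XO/O./X./.X]+0
p3 O@[XO/OX/X./..]: (2,1)[XO/OX/XO/..]+0* (3,0)[XO/OX/X./O.]+0 (3,1)[XO/OX/X./.O]+0
p4 X@[XO/OX/XO/..]: (3,0)[XO/OX/XO/X.]+0* (3,1)[XO/OX/XO/.X]+0
p5 O@[XO/OX/XO/X.]: (3,1)[XO/OX/XO/XO]+0*
p6 X@[XO/OX/XO/XO] terminal +0; root [XO/../X./..] d7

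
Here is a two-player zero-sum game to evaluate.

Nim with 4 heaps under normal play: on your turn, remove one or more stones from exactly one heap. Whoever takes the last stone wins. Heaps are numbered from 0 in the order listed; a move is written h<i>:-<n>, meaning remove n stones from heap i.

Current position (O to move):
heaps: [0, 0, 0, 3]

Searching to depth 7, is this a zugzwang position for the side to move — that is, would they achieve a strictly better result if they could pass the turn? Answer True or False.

zugzwang((0,0,0,3), O) = False

[(0,0,0,3)] O move#1: h3:-1:-1/(0,0,0,2), h3:-2:-1/(0,0,0,1), h3:-3:+1/(0,0,0,0)*
[(0,0,0,0)] end (terminal -1, X#2); searched (0,0,0,3) to 7
pass branch (X moves first from the same position):
  | [(0,0,0,3)] X move#1: h3:-1:-1/(0,0,0,2), h3:-2:-1/(0,0,0,1), h3:-3:+1/(0,0,0,0)*
  | [(0,0,0,0)] end (terminal -1, O#2); searched (0,0,0,3) to 7
O moving scores +1; O passing scores -1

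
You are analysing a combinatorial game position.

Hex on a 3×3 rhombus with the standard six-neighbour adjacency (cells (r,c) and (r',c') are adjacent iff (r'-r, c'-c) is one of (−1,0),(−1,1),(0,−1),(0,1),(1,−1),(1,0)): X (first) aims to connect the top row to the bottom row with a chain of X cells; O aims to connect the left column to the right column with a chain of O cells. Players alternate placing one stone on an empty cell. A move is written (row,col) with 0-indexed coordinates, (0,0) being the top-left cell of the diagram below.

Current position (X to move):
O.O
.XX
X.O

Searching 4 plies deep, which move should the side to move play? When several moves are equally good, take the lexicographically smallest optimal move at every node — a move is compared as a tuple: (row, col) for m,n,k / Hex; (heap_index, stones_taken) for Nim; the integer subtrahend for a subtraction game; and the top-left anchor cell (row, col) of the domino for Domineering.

ply 1, X at O.O/.XX/X.O | (0,1)=+1→OXO/.XX/X.O*; (1,0)=-1→O.O/XXX/X.O; (2,1)=-1→O.O/.XX/XXO
ply 2: OXO/.XX/X.O is terminal -1 (O); from O.O/.XX/X.O depth 4

X's best at [O.O/.XX/X.O]: (0,1)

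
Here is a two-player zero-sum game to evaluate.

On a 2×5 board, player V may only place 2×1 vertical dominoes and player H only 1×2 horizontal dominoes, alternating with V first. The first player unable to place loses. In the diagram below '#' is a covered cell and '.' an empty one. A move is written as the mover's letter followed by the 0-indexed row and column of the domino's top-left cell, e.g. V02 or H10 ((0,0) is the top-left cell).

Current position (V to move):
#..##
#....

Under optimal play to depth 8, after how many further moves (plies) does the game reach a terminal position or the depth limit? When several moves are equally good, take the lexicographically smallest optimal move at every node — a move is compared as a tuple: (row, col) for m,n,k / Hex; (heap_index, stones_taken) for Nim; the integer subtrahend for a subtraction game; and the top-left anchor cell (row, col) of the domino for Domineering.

ply 1, V at #..##/#.... | V01=-1→##.##/##...; V02=+1→#.###/#.#..*
ply 2, H at #.###/#.#.. | H13=-1→#.###/#.###*
ply 3, V at #.###/#.### | V01=+1→#####/#####*
ply 4: #####/##### is terminal -1 (H); from #..##/#.... depth 8

PV length from [#..##/#....]: 3 plies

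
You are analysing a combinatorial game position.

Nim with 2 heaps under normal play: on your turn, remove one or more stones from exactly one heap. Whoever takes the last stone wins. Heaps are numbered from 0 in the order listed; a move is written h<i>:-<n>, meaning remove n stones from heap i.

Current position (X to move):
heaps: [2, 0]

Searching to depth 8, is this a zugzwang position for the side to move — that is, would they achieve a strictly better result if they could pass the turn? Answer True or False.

[(2,0)] X move#1: h0:-1:-1/(1,0), h0:-2:+1/(0,0)*
[(0,0)] end (terminal -1, O#2); searched (2,0) to 8
if X skipped the turn, O would face:
~ [(2,0)] O move#1: h0:-1:-1/(1,0), h0:-2:+1/(0,0)*
~ [(0,0)] end (terminal -1, X#2); searched (2,0) to 8
compare (X): move=+1 vs pass=-1

zugzwang((2,0), X) = False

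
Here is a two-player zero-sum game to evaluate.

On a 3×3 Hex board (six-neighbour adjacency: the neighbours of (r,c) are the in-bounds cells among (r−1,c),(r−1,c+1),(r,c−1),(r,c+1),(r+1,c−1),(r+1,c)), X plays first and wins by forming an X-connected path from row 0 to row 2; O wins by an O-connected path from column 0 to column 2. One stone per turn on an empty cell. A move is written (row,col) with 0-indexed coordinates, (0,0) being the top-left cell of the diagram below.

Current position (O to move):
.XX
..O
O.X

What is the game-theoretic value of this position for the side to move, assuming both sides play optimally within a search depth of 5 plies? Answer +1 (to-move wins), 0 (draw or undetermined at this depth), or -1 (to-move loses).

value(.XX/..O/O.X, O) = +1

[.XX/..O/O.X] O move#1: (0,0):+1/OXX/..O/O.X*, (1,0):+1/.XX/O.O/O.X, (1,1):+1/.XX/.OO/O.X, (2,1):+1/.XX/..O/OOX
[OXX/..O/O.X] X move#2: (1,0):-1/OXX/X.O/O.X*, (1,1):-1/OXX/.XO/O.X, (2,1):-1/OXX/..O/OXX
[OXX/X.O/O.X] O move#3: (1,1):+1/OXX/XOO/O.X*, (2,1):+1/OXX/X.O/OOX
[OXX/XOO/O.X] end (terminal -1, X#4); searched .XX/..O/O.X to 5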